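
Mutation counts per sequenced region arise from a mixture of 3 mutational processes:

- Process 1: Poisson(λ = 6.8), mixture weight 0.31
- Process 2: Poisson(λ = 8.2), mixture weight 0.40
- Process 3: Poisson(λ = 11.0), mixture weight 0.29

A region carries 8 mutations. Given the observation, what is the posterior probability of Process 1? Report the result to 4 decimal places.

0.3246

P(component k | x) = π_k·f_k(x) / marginal(x), where marginal(x) = Σ_j π_j·f_j(x).
Poisson probabilities:
  L_1 = 0.126284
  L_2 = 0.139244
  L_3 = 0.0887936
Prior × likelihood for each component:
  π_1·L_1 = 0.31 × 0.126284 = 0.039148
  π_2·L_2 = 0.40 × 0.139244 = 0.0556975
  π_3·L_3 = 0.29 × 0.0887936 = 0.0257501
Denominator: 0.039148 + 0.0556975 + 0.0257501 = 0.120596
P(Process 1 | data) = 0.039148 / 0.120596 ≈ 0.3246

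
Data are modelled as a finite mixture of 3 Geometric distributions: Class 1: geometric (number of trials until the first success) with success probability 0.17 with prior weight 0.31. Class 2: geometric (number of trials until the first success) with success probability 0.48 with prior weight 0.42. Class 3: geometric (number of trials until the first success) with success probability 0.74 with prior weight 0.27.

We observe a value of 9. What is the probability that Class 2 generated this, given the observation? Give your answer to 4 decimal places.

0.0832

The responsibility of component k is π_k f_k(x) divided by Σ_j π_j f_j(x).
Evaluate each component's likelihood at the observed value:
  L_1 = 0.17·(1−0.17)^8 = 0.17·0.225229 = 0.038289
  L_2 = 0.48·(1−0.48)^8 = 0.48·0.00534597 = 0.00256607
  L_3 = 0.74·(1−0.74)^8 = 0.74·2.08827e-05 = 1.54532e-05
Multiply by the mixture weights:
  π_1·L_1 = 0.31 × 0.038289 = 0.0118696
  π_2·L_2 = 0.42 × 0.00256607 = 0.00107775
  π_3·L_3 = 0.27 × 1.54532e-05 = 4.17236e-06
Marginal: 0.0118696 + 0.00107775 + 4.17236e-06 = 0.0129515
P(Class 2 | x) = 0.00107775 / 0.0129515 ≈ 0.0832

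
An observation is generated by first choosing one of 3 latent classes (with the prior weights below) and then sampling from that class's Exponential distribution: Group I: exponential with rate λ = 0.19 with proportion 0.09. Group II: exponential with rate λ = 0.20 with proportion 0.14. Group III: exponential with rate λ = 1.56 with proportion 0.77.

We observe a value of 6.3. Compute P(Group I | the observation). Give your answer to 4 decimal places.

The responsibility of component k is π_k f_k(x) divided by Σ_j π_j f_j(x).
Evaluate each component's likelihood at the observed value:
  L_I = 0.19·e^(−0.19·6.3) = 0.19·e^(−1.1970) = 0.0573988
  L_II = 0.20·e^(−0.20·6.3) = 0.20·e^(−1.2600) = 0.0567308
  L_III = 1.56·e^(−1.56·6.3) = 1.56·e^(−9.8280) = 8.4116e-05
Unnormalised posteriors:
  π_I·L_I = 0.09 × 0.0573988 = 0.0051659
  π_II·L_II = 0.14 × 0.0567308 = 0.00794231
  π_III·L_III = 0.77 × 8.4116e-05 = 6.47693e-05
Evidence: 0.0051659 + 0.00794231 + 6.47693e-05 = 0.013173
So the posterior for Group I is 0.0051659 / 0.013173 ≈ 0.3922.

0.3922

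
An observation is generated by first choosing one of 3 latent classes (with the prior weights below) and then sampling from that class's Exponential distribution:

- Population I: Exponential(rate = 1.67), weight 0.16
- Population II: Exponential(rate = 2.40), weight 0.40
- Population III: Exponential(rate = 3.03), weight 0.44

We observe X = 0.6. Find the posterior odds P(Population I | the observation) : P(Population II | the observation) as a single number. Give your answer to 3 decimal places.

Since P(k|x) ∝ π_k f_k(x), the posterior odds are π_i f_i(x) / (π_j f_j(x)).
Evaluate each component's likelihood at the observed value:
  L_I = 1.67·e^(−1.67·0.6) = 1.67·e^(−1.0020) = 0.613131
  L_II = 2.40·e^(−2.40·0.6) = 2.40·e^(−1.4400) = 0.568627
  L_III = 3.03·e^(−3.03·0.6) = 3.03·e^(−1.8180) = 0.491921
0.098101 / 0.227451 ≈ 0.431

0.431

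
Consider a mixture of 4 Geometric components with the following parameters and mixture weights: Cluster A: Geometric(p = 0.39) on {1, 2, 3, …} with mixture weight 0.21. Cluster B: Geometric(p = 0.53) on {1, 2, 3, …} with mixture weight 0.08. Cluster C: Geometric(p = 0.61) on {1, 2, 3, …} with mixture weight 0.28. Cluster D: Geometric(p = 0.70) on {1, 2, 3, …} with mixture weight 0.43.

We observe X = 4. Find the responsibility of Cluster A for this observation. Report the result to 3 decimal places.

0.451

The responsibility of component k is P(Z=k) f_k(x) divided by Σ_j P(Z=j) f_j(x).
Geometric probabilities:
  p_A = 0.0885226
  p_B = 0.0550262
  p_C = 0.0361846
  p_D = 0.0189
Multiply by the mixture weights:
  P(Z=A)·p_A = 0.21 × 0.0885226 = 0.0185897
  P(Z=B)·p_B = 0.08 × 0.0550262 = 0.0044021
  P(Z=C)·p_C = 0.28 × 0.0361846 = 0.0101317
  P(Z=D)·p_D = 0.43 × 0.0189 = 0.008127
Evidence: 0.0185897 + 0.0044021 + 0.0101317 + 0.008127 = 0.0412505
So the posterior for Cluster A is 0.0185897 / 0.0412505 ≈ 0.451.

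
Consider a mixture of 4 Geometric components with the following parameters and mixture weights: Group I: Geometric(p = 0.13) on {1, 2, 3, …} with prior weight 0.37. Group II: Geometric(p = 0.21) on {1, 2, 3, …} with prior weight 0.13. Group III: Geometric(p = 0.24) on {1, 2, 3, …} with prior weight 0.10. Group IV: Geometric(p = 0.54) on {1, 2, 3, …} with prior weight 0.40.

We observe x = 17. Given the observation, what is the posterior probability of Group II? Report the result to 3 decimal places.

0.103

Posterior ∝ prior × likelihood, so P(k | x) ∝ P(Z=k) f_k(x); normalise over all components.
Geometric probabilities:
  f_I = 0.13·(1−0.13)^16 = 0.13·0.107723 = 0.014004
  f_II = 0.21·(1−0.21)^16 = 0.21·0.0230162 = 0.0048334
  f_III = 0.24·(1−0.24)^16 = 0.24·0.0123885 = 0.00297323
  f_IV = 0.54·(1−0.54)^16 = 0.54·4.01907e-06 = 2.1703e-06
Unnormalised posteriors:
  P(Z=I)·f_I = 0.37 × 0.014004 = 0.00518147
  P(Z=II)·f_II = 0.13 × 0.0048334 = 0.000628342
  P(Z=III)·f_III = 0.10 × 0.00297323 = 0.000297323
  P(Z=IV)·f_IV = 0.40 × 2.1703e-06 = 8.68119e-07
Normaliser: 0.00518147 + 0.000628342 + 0.000297323 + 8.68119e-07 = 0.006108
P(Group II | x) = 0.000628342 / 0.006108 ≈ 0.103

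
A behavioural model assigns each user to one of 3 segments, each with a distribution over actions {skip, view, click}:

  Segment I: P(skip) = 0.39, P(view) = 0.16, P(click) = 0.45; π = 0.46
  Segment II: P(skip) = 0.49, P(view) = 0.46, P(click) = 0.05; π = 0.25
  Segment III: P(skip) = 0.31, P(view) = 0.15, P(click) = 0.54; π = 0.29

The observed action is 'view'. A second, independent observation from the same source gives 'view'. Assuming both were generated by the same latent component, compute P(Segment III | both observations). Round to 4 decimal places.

0.0916

Posterior ∝ prior × likelihood, so P(k | x) ∝ w_k f_k(x); normalise over all components.
Since both observations come from the same component, the likelihood for component k is f_k(x₁)·f_k(x₂).
  L_I = [P(view | comp) = 0.16] × [0.16] = 0.0256
  L_II = [P(view | comp) = 0.46] × [0.46] = 0.2116
  L_III = [P(view | comp) = 0.15] × [0.15] = 0.0225
Multiply by the mixture weights:
  w_I·L_I = 0.46 × 0.0256 = 0.011776
  w_II·L_II = 0.25 × 0.2116 = 0.0529
  w_III·L_III = 0.29 × 0.0225 = 0.006525
Marginal: 0.011776 + 0.0529 + 0.006525 = 0.071201
So the posterior for Segment III is 0.006525 / 0.071201 ≈ 0.0916.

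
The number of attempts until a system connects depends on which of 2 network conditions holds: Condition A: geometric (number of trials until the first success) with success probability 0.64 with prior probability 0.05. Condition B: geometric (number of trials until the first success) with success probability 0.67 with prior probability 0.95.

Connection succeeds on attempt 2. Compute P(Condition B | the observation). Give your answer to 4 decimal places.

By Bayes' theorem, P(k | x) = w_k f_k(x) / Σ_j w_j f_j(x).
Component likelihoods at x = 2:
  L_A = 0.2304
  L_B = 0.2211
Prior × likelihood for each component:
  w_A·L_A = 0.05 × 0.2304 = 0.01152
  w_B·L_B = 0.95 × 0.2211 = 0.210045
Sum: 0.01152 + 0.210045 = 0.221565
Responsibility of Condition B: 0.210045 / 0.221565 ≈ 0.9480

0.9480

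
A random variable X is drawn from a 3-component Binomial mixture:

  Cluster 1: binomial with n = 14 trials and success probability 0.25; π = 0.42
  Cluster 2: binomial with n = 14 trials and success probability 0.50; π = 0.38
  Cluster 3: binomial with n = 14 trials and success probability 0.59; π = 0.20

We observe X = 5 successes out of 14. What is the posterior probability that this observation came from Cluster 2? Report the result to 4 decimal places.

0.3953

Apply Bayes' rule: the posterior for each component is proportional to its prior times its likelihood at x.
Binomial probabilities:
  L_1 = 0.146796
  L_2 = 0.122192
  L_3 = 0.0468575
Prior × likelihood for each component:
  P(Z=1)·L_1 = 0.42 × 0.146796 = 0.0616545
  P(Z=2)·L_2 = 0.38 × 0.122192 = 0.0464331
  P(Z=3)·L_3 = 0.20 × 0.0468575 = 0.00937149
Denominator: 0.0616545 + 0.0464331 + 0.00937149 = 0.117459
P(Cluster 2 | the observation) = 0.0464331 / 0.117459 ≈ 0.3953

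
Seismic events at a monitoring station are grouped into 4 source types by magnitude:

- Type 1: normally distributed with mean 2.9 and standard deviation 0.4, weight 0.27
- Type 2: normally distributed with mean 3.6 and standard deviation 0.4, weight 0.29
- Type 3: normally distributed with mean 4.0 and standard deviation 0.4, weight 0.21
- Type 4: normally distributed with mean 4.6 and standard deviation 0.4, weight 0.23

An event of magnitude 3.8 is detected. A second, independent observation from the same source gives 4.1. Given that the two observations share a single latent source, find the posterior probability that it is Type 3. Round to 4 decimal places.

The responsibility of component k is π_k f_k(x) divided by Σ_j π_j f_j(x).
Since both observations come from the same component, the likelihood for component k is f_k(x₁)·f_k(x₂).
  f_1 = [(1/(0.4·√(2π)))·exp(−(3.8−2.9)²/(2·0.4²)) = 0.997356·exp(-2.53125) = 0.0793491] × [0.0110796] = 0.000879158
  f_2 = [(1/(0.4·√(2π)))·exp(−(3.8−3.6)²/(2·0.4²)) = 0.997356·exp(-0.12500) = 0.880163] × [0.456623] = 0.401903
  f_3 = [(1/(0.4·√(2π)))·exp(−(3.8−4.0)²/(2·0.4²)) = 0.997356·exp(-0.12500) = 0.880163] × [0.96667] = 0.850828
  f_4 = [(1/(0.4·√(2π)))·exp(−(3.8−4.6)²/(2·0.4²)) = 0.997356·exp(-2.00000) = 0.134977] × [0.456623] = 0.0616338
Multiply by the mixture weights:
  π_1·f_1 = 0.27 × 0.000879158 = 0.000237373
  π_2·f_2 = 0.29 × 0.401903 = 0.116552
  π_3·f_3 = 0.21 × 0.850828 = 0.178674
  π_4·f_4 = 0.23 × 0.0616338 = 0.0141758
Evidence: 0.000237373 + 0.116552 + 0.178674 + 0.0141758 = 0.309639
So the posterior for Type 3 is 0.178674 / 0.309639 ≈ 0.5770.

0.5770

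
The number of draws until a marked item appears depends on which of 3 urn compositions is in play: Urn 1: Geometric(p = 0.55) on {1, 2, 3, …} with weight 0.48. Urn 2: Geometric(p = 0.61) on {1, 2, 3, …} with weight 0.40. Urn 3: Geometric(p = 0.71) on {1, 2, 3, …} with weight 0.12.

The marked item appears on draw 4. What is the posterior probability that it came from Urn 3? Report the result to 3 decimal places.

By Bayes' theorem, P(k | x) = π_k f_k(x) / Σ_j π_j f_j(x).
Component likelihoods at x = 4:
  L_1 = 0.55·(1−0.55)^3 = 0.55·0.091125 = 0.0501187
  L_2 = 0.61·(1−0.61)^3 = 0.61·0.059319 = 0.0361846
  L_3 = 0.71·(1−0.71)^3 = 0.71·0.024389 = 0.0173162
Prior × likelihood for each component:
  π_1·L_1 = 0.48 × 0.0501187 = 0.024057
  π_2·L_2 = 0.40 × 0.0361846 = 0.0144738
  π_3·L_3 = 0.12 × 0.0173162 = 0.00207794
Marginal: 0.024057 + 0.0144738 + 0.00207794 = 0.0406088
So the posterior for Urn 3 is 0.00207794 / 0.0406088 ≈ 0.051.

0.051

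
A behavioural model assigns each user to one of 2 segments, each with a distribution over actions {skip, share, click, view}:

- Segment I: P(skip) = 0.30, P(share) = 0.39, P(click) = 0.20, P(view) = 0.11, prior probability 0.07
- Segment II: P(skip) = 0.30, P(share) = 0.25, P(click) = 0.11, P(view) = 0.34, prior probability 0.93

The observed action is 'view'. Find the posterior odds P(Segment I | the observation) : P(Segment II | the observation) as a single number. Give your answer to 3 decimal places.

0.024

Posterior odds = (π_i f_i(x)) / (π_j f_j(x)); the normalising sum cancels.
Categorical probabilities:
  L_I = P(view | comp) = 0.11
  L_II = P(view | comp) = 0.34
0.0077 / 0.3162 ≈ 0.024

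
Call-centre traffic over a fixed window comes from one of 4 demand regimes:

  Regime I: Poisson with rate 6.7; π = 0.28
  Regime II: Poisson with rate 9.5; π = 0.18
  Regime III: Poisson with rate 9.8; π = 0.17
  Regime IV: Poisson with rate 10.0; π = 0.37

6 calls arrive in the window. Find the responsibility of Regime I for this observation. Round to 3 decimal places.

By Bayes' theorem, P(k | x) = π_k f_k(x) / Σ_j π_j f_j(x).
Poisson probabilities:
  f_I = 0.154648
  f_II = 0.0764208
  f_III = 0.0682241
  f_IV = 0.0630555
Weight by the priors:
  π_I·f_I = 0.28 × 0.154648 = 0.0433013
  π_II·f_II = 0.18 × 0.0764208 = 0.0137557
  π_III·f_III = 0.17 × 0.0682241 = 0.0115981
  π_IV·f_IV = 0.37 × 0.0630555 = 0.0233305
Normaliser: 0.0433013 + 0.0137557 + 0.0115981 + 0.0233305 = 0.0919857
So the posterior for Regime I is 0.0433013 / 0.0919857 ≈ 0.471.

0.471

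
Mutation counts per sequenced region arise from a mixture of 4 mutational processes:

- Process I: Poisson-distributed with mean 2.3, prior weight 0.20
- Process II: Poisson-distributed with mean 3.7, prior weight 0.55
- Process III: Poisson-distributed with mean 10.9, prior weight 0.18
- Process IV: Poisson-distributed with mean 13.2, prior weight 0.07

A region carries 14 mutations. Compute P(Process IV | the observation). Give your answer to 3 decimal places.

Apply Bayes' rule: the posterior for each component is proportional to its prior times its likelihood at x.
Poisson probabilities:
  p_I = 1.33323e-07
  p_II = 2.5558e-05
  p_III = 0.0707543
  p_IV = 0.1035
Unnormalised posteriors:
  P(Z=I)·p_I = 0.20 × 1.33323e-07 = 2.66645e-08
  P(Z=II)·p_II = 0.55 × 2.5558e-05 = 1.40569e-05
  P(Z=III)·p_III = 0.18 × 0.0707543 = 0.0127358
  P(Z=IV)·p_IV = 0.07 × 0.1035 = 0.00724499
Sum: 2.66645e-08 + 1.40569e-05 + 0.0127358 + 0.00724499 = 0.0199948
Responsibility of Process IV: 0.00724499 / 0.0199948 ≈ 0.362

0.362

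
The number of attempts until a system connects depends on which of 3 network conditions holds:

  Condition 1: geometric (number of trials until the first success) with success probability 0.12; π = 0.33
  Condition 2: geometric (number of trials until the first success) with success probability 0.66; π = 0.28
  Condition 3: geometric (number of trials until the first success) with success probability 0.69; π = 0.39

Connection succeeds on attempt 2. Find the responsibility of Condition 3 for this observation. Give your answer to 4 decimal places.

0.4606

Posterior ∝ prior × likelihood, so P(k | x) ∝ π_k f_k(x); normalise over all components.
Geometric probabilities:
  p_1 = 0.1056
  p_2 = 0.2244
  p_3 = 0.2139
Prior × likelihood for each component:
  π_1·p_1 = 0.33 × 0.1056 = 0.034848
  π_2·p_2 = 0.28 × 0.2244 = 0.062832
  π_3·p_3 = 0.39 × 0.2139 = 0.083421
Evidence: 0.034848 + 0.062832 + 0.083421 = 0.181101
P(Condition 3 | 2) = 0.083421 / 0.181101 ≈ 0.4606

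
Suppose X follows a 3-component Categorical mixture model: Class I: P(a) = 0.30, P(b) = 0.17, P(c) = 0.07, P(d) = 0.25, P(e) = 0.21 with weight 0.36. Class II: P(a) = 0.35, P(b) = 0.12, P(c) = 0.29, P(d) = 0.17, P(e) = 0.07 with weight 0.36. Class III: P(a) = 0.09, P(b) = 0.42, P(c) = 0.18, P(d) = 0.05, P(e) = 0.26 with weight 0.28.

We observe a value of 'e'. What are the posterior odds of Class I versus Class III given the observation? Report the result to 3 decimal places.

1.038

Only the two components matter; the odds are (w_i f_i(x)) / (w_j f_j(x)).
Categorical probabilities:
  f_I = P(e | comp) = 0.21
  f_II = P(e | comp) = 0.07
  f_III = P(e | comp) = 0.26
Odds = (0.36/0.28) × (0.21/0.26) = 1.28571 × 0.807692 ≈ 1.038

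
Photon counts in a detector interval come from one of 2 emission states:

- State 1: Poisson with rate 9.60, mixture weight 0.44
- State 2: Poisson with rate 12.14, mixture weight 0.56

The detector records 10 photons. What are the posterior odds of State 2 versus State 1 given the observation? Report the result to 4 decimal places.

1.0498

Since P(k|x) ∝ P(Z=k) f_k(x), the posterior odds are P(Z=i) f_i(x) / (P(Z=j) f_j(x)).
Component likelihoods at x = 10 photons:
  L_1 = e^(−9.60)·9.60^10/10! = 0.124086
  L_2 = e^(−12.14)·12.14^10/10! = 0.10235
Posterior odds = (P(Z=2)·L_2) / (P(Z=1)·L_1) = (0.56·0.10235) / (0.44·0.124086) = 0.0573161 / 0.0545978 ≈ 1.0498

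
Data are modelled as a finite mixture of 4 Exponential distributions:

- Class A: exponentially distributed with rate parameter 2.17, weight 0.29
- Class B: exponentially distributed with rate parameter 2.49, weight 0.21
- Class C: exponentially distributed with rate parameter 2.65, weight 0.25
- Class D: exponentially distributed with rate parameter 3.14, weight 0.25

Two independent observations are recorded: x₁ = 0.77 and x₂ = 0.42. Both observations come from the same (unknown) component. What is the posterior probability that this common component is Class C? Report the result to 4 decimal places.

By Bayes' theorem, P(k | x) = P(Z=k) f_k(x) / Σ_j P(Z=j) f_j(x).
Since both observations come from the same component, the likelihood for component k is f_k(x₁)·f_k(x₂).
  f_A = [2.17·e^(−2.17·0.77) = 2.17·e^(−1.6709) = 0.408129] × [0.872256] = 0.355992
  f_B = [2.49·e^(−2.49·0.77) = 2.49·e^(−1.9173) = 0.366038] × [0.875012] = 0.320288
  f_C = [2.65·e^(−2.65·0.77) = 2.65·e^(−2.0405) = 0.344404] × [0.870715] = 0.299878
  f_D = [3.14·e^(−3.14·0.77) = 3.14·e^(−2.4178) = 0.279829] × [0.839812] = 0.235004
Multiply by the mixture weights:
  P(Z=A)·f_A = 0.29 × 0.355992 = 0.103238
  P(Z=B)·f_B = 0.21 × 0.320288 = 0.0672605
  P(Z=C)·f_C = 0.25 × 0.299878 = 0.0749694
  P(Z=D)·f_D = 0.25 × 0.235004 = 0.0587509
Sum: 0.103238 + 0.0672605 + 0.0749694 + 0.0587509 = 0.304219
So the posterior for Class C is 0.0749694 / 0.304219 ≈ 0.2464.

0.2464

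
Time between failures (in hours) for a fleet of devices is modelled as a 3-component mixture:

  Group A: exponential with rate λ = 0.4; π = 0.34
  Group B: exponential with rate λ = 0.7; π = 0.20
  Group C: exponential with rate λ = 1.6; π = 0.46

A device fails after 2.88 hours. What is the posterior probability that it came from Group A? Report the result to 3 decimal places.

0.623

The responsibility of component k is w_k f_k(x) divided by Σ_j w_j f_j(x).
Exponential densities:
  p_A = 0.126402
  p_B = 0.093231
  p_C = 0.0159548
Prior × likelihood for each component:
  w_A·p_A = 0.34 × 0.126402 = 0.0429766
  w_B·p_B = 0.20 × 0.093231 = 0.0186462
  w_C·p_C = 0.46 × 0.0159548 = 0.0073392
Marginal: 0.0429766 + 0.0186462 + 0.0073392 = 0.068962
So the posterior for Group A is 0.0429766 / 0.068962 ≈ 0.623.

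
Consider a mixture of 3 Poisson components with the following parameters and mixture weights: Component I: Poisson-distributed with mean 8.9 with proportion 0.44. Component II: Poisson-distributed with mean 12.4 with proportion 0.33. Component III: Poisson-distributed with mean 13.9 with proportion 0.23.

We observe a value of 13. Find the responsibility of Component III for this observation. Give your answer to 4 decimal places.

0.3012

By Bayes' theorem, P(k | x) = π_k f_k(x) / Σ_j π_j f_j(x).
Evaluate each component's likelihood at the observed value:
  L_I = 0.048147
  L_II = 0.10838
  L_III = 0.106713
Prior × likelihood for each component:
  π_I·L_I = 0.44 × 0.048147 = 0.0211847
  π_II·L_II = 0.33 × 0.10838 = 0.0357655
  π_III·L_III = 0.23 × 0.106713 = 0.0245441
Normaliser: 0.0211847 + 0.0357655 + 0.0245441 = 0.0814942
P(Component III | the observation) = 0.0245441 / 0.0814942 ≈ 0.3012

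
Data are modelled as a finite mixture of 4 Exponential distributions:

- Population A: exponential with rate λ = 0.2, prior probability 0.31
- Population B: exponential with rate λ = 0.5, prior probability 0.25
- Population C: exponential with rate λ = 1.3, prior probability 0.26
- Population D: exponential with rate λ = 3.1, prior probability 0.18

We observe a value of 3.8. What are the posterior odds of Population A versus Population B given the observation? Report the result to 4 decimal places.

1.5509

Only the two components matter; the odds are (P(Z=i) f_i(x)) / (P(Z=j) f_j(x)).
Exponential densities:
  p_A = 0.2·e^(−0.2·3.8) = 0.2·e^(−0.7600) = 0.0935333
  p_B = 0.5·e^(−0.5·3.8) = 0.5·e^(−1.9000) = 0.0747843
  p_C = 1.3·e^(−1.3·3.8) = 1.3·e^(−4.9400) = 0.00930098
  p_D = 3.1·e^(−3.1·3.8) = 3.1·e^(−11.7800) = 2.37341e-05
Posterior odds = (P(Z=A)·p_A) / (P(Z=B)·p_B) = (0.31·0.0935333) / (0.25·0.0747843) = 0.0289953 / 0.0186961 ≈ 1.5509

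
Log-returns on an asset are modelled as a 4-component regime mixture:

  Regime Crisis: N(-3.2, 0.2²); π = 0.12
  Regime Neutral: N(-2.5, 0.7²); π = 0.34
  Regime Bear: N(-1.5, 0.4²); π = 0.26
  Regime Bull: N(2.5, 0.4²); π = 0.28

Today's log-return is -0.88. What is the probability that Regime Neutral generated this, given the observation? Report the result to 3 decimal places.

0.146

P(component k | x) = π_k·f_k(x) / marginal(x), where marginal(x) = Σ_j π_j·f_j(x).
Component likelihoods at x = -0.88:
  f_Crisis = 1.20378e-29
  f_Neutral = 0.0391552
  f_Bear = 0.300023
  f_Bull = 3.11885e-16
Weight by the priors:
  π_Crisis·f_Crisis = 0.12 × 1.20378e-29 = 1.44454e-30
  π_Neutral·f_Neutral = 0.34 × 0.0391552 = 0.0133128
  π_Bear·f_Bear = 0.26 × 0.300023 = 0.0780059
  π_Bull·f_Bull = 0.28 × 3.11885e-16 = 8.73277e-17
Sum: 1.44454e-30 + 0.0133128 + 0.0780059 + 8.73277e-17 = 0.0913186
So the posterior for Regime Neutral is 0.0133128 / 0.0913186 ≈ 0.146.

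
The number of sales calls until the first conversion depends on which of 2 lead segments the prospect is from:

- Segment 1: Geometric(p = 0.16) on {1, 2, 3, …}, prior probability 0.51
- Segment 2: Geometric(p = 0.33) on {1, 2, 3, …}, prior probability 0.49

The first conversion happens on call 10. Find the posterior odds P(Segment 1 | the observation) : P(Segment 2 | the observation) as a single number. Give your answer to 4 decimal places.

3.8621

Only the two components matter; the odds are (π_i f_i(x)) / (π_j f_j(x)).
Evaluate each component's likelihood at the observed value:
  f_1 = 0.16·(1−0.16)^9 = 0.16·0.208216 = 0.0333145
  f_2 = 0.33·(1−0.33)^9 = 0.33·0.0272065 = 0.00897816
Odds = (0.51/0.49) × (0.0333145/0.00897816) = 1.04082 × 3.71062 ≈ 3.8621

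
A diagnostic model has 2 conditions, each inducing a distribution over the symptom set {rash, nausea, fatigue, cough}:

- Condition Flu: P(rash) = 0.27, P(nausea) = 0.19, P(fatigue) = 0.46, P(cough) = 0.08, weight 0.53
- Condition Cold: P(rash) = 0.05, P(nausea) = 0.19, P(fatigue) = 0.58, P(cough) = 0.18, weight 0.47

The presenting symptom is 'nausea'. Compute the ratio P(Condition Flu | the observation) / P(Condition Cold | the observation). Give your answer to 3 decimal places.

Posterior odds = (P(Z=i) f_i(x)) / (P(Z=j) f_j(x)); the normalising sum cancels.
Categorical probabilities:
  L_Flu = 0.19
  L_Cold = 0.19
0.1007 / 0.0893 ≈ 1.128

1.128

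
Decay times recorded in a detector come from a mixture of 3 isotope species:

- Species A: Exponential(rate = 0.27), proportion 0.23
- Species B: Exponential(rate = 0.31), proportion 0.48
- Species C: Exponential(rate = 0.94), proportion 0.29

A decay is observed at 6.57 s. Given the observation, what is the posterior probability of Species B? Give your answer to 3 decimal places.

Apply Bayes' rule: the posterior for each component is proportional to its prior times its likelihood at x.
Evaluate each component's likelihood at the observed value:
  f_A = 0.0458109
  f_B = 0.0404421
  f_C = 0.00195439
Prior × likelihood for each component:
  P(Z=A)·f_A = 0.23 × 0.0458109 = 0.0105365
  P(Z=B)·f_B = 0.48 × 0.0404421 = 0.0194122
  P(Z=C)·f_C = 0.29 × 0.00195439 = 0.000566774
Denominator: 0.0105365 + 0.0194122 + 0.000566774 = 0.0305155
P(Species B | the observation) = 0.0194122 / 0.0305155 ≈ 0.636

0.636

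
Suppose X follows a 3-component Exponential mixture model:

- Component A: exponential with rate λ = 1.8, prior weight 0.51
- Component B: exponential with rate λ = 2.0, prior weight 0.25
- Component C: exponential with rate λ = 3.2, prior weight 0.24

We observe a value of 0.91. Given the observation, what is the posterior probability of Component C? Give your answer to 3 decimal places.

By Bayes' theorem, P(k | x) = P(Z=k) f_k(x) / Σ_j P(Z=j) f_j(x).
Exponential densities:
  p_A = 0.349863
  p_B = 0.324052
  p_C = 0.173974
Weight by the priors:
  P(Z=A)·p_A = 0.51 × 0.349863 = 0.17843
  P(Z=B)·p_B = 0.25 × 0.324052 = 0.0810129
  P(Z=C)·p_C = 0.24 × 0.173974 = 0.0417538
Denominator: 0.17843 + 0.0810129 + 0.0417538 = 0.301197
P(Component C | the observation) = 0.0417538 / 0.301197 ≈ 0.139

0.139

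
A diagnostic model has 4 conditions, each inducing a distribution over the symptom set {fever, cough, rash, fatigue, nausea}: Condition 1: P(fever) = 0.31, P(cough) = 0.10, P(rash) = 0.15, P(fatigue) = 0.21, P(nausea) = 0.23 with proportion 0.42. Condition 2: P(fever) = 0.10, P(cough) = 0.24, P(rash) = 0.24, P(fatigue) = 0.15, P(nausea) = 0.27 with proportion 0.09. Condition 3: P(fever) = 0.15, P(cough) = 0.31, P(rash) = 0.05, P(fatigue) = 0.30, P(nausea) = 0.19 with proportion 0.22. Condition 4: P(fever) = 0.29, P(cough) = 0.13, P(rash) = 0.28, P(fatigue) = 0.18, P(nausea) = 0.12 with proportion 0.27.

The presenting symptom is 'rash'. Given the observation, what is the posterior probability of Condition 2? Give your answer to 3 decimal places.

0.126

Apply Bayes' rule: the posterior for each component is proportional to its prior times its likelihood at x.
Evaluate each component's likelihood at the observed value:
  p_1 = 0.15
  p_2 = 0.24
  p_3 = 0.05
  p_4 = 0.28
Prior × likelihood for each component:
  π_1·p_1 = 0.42 × 0.15 = 0.063
  π_2·p_2 = 0.09 × 0.24 = 0.0216
  π_3·p_3 = 0.22 × 0.05 = 0.011
  π_4·p_4 = 0.27 × 0.28 = 0.0756
Marginal: 0.063 + 0.0216 + 0.011 + 0.0756 = 0.1712
P(Condition 2 | data) ≈ 0.126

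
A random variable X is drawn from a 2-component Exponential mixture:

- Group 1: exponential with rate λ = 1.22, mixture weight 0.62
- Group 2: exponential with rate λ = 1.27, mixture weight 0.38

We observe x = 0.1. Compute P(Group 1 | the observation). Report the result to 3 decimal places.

Apply Bayes' rule: the posterior for each component is proportional to its prior times its likelihood at x.
Evaluate each component's likelihood at the observed value:
  L_1 = 1.07988
  L_2 = 1.11853
Unnormalised posteriors:
  π_1·L_1 = 0.62 × 1.07988 = 0.669526
  π_2·L_2 = 0.38 × 1.11853 = 0.425042
Marginal: 0.669526 + 0.425042 = 1.09457
Responsibility of Group 1: 0.669526 / 1.09457 ≈ 0.612

0.612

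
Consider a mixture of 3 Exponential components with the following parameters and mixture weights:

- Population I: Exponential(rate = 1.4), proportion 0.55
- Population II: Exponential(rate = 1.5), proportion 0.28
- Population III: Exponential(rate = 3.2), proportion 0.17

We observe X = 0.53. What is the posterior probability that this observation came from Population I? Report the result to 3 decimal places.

0.559

P(component k | x) = π_k·f_k(x) / marginal(x), where marginal(x) = Σ_j π_j·f_j(x).
Component likelihoods at x = 0.53:
  p_I = 1.4·e^(−1.4·0.53) = 1.4·e^(−0.7420) = 0.666625
  p_II = 1.5·e^(−1.5·0.53) = 1.5·e^(−0.7950) = 0.677372
  p_III = 3.2·e^(−3.2·0.53) = 3.2·e^(−1.6960) = 0.58693
Prior × likelihood for each component:
  π_I·p_I = 0.55 × 0.666625 = 0.366644
  π_II·p_II = 0.28 × 0.677372 = 0.189664
  π_III·p_III = 0.17 × 0.58693 = 0.0997782
Marginal: 0.366644 + 0.189664 + 0.0997782 = 0.656086
P(Population I | x) ≈ 0.559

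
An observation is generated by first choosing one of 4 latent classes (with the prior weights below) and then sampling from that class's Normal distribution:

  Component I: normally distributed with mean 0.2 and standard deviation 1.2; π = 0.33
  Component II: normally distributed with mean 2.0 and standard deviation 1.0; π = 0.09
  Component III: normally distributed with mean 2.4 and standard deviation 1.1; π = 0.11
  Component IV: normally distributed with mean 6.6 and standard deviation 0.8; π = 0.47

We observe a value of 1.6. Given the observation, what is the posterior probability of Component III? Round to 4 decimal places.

Posterior ∝ prior × likelihood, so P(k | x) ∝ π_k f_k(x); normalise over all components.
Evaluate each component's likelihood at the observed value:
  p_I = (1/(1.2·√(2π)))·exp(−(1.6−0.2)²/(2·1.2²)) = 0.332452·exp(-0.68056) = 0.168332
  p_II = (1/(1.0·√(2π)))·exp(−(1.6−2.0)²/(2·1.0²)) = 0.398942·exp(-0.08000) = 0.36827
  p_III = (1/(1.1·√(2π)))·exp(−(1.6−2.4)²/(2·1.1²)) = 0.362675·exp(-0.26446) = 0.278396
  p_IV = (1/(0.8·√(2π)))·exp(−(1.6−6.6)²/(2·0.8²)) = 0.498678·exp(-19.53125) = 1.6425e-09
Weight by the priors:
  π_I·p_I = 0.33 × 0.168332 = 0.0555496
  π_II·p_II = 0.09 × 0.36827 = 0.0331443
  π_III·p_III = 0.11 × 0.278396 = 0.0306235
  π_IV·p_IV = 0.47 × 1.6425e-09 = 7.71976e-10
Marginal: 0.0555496 + 0.0331443 + 0.0306235 + 7.71976e-10 = 0.119317
P(Component III | 1.6) ≈ 0.2567

0.2567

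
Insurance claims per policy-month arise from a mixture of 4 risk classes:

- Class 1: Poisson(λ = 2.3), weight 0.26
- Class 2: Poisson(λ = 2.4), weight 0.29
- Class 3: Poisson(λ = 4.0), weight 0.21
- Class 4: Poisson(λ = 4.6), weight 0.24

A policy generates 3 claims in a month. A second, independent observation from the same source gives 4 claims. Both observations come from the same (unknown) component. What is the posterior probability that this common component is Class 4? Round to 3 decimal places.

0.252

P(component k | x) = w_k·f_k(x) / marginal(x), where marginal(x) = Σ_j w_j·f_j(x).
Since both observations come from the same component, the likelihood for component k is f_k(x₁)·f_k(x₂).
  p_1 = [e^(−2.3)·2.3^3/3! = 0.203308] × [0.116902] = 0.0237672
  p_2 = [e^(−2.4)·2.4^3/3! = 0.209014] × [0.125408] = 0.0262122
  p_3 = [e^(−4.0)·4.0^3/3! = 0.195367] × [0.195367] = 0.0381682
  p_4 = [e^(−4.6)·4.6^3/3! = 0.163068] × [0.187528] = 0.0305797
Multiply by the mixture weights:
  w_1·p_1 = 0.26 × 0.0237672 = 0.00617947
  w_2·p_2 = 0.29 × 0.0262122 = 0.00760152
  w_3·p_3 = 0.21 × 0.0381682 = 0.00801532
  w_4·p_4 = 0.24 × 0.0305797 = 0.00733913
Denominator: 0.00617947 + 0.00760152 + 0.00801532 + 0.00733913 = 0.0291354
So the posterior for Class 4 is 0.00733913 / 0.0291354 ≈ 0.252.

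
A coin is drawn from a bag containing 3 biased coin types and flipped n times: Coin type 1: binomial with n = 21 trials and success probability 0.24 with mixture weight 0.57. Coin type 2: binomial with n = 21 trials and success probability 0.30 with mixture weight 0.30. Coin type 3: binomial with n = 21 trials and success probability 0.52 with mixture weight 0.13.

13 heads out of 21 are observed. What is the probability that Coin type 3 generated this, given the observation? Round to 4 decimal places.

Posterior ∝ prior × likelihood, so P(k | x) ∝ w_k f_k(x); normalise over all components.
Binomial probabilities:
  L_1 = 0.000198517
  L_2 = 0.00187027
  L_3 = 0.116551
Multiply by the mixture weights:
  w_1·L_1 = 0.57 × 0.000198517 = 0.000113155
  w_2·L_2 = 0.30 × 0.00187027 = 0.00056108
  w_3·L_3 = 0.13 × 0.116551 = 0.0151516
Evidence: 0.000113155 + 0.00056108 + 0.0151516 = 0.0158259
P(Coin type 3 | x) ≈ 0.9574

0.9574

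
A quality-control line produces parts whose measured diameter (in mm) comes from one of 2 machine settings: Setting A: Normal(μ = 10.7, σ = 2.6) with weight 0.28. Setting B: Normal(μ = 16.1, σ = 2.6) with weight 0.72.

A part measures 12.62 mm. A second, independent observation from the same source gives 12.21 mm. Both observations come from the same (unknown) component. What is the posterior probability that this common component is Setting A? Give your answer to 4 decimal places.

0.6523

By Bayes' theorem, P(k | x) = π_k f_k(x) / Σ_j π_j f_j(x).
Since both observations come from the same component, the likelihood for component k is f_k(x₁)·f_k(x₂).
  L_A = [(1/(2.6·√(2π)))·exp(−(12.62−10.7)²/(2·2.6²)) = 0.153439·exp(-0.27266) = 0.116821] × [0.129627] = 0.0151431
  L_B = [(1/(2.6·√(2π)))·exp(−(12.62−16.1)²/(2·2.6²)) = 0.153439·exp(-0.89574) = 0.0626501] × [0.0501023] = 0.00313892
Unnormalised posteriors:
  π_A·L_A = 0.28 × 0.0151431 = 0.00424007
  π_B·L_B = 0.72 × 0.00313892 = 0.00226002
Sum: 0.00424007 + 0.00226002 = 0.00650009
So the posterior for Setting A is 0.00424007 / 0.00650009 ≈ 0.6523.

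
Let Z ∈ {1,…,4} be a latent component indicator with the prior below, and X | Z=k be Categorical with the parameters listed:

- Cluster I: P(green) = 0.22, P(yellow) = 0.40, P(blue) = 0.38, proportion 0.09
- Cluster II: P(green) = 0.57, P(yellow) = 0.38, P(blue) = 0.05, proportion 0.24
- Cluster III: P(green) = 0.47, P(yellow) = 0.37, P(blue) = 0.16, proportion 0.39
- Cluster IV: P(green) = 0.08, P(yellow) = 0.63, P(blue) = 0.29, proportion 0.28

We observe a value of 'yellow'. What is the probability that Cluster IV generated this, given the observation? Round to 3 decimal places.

0.394

P(component k | x) = π_k·f_k(x) / marginal(x), where marginal(x) = Σ_j π_j·f_j(x).
Component likelihoods at x = 'yellow':
  p_I = P(yellow | comp) = 0.40
  p_II = P(yellow | comp) = 0.38
  p_III = P(yellow | comp) = 0.37
  p_IV = P(yellow | comp) = 0.63
Prior × likelihood for each component:
  π_I·p_I = 0.09 × 0.4 = 0.036
  π_II·p_II = 0.24 × 0.38 = 0.0912
  π_III·p_III = 0.39 × 0.37 = 0.1443
  π_IV·p_IV = 0.28 × 0.63 = 0.1764
Normaliser: 0.036 + 0.0912 + 0.1443 + 0.1764 = 0.4479
P(Cluster IV | the observation) ≈ 0.394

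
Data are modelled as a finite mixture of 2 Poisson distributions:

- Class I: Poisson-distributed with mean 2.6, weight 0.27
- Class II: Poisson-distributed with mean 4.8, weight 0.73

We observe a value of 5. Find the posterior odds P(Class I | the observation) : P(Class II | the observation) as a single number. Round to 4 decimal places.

Only the two components matter; the odds are (π_i f_i(x)) / (π_j f_j(x)).
Evaluate each component's likelihood at the observed value:
  p_I = e^(−2.6)·2.6^5/5! = 0.0735394
  p_II = e^(−4.8)·4.8^5/5! = 0.174748
Odds = (0.27/0.73) × (0.0735394/0.174748) = 0.369863 × 0.420832 ≈ 0.1557

0.1557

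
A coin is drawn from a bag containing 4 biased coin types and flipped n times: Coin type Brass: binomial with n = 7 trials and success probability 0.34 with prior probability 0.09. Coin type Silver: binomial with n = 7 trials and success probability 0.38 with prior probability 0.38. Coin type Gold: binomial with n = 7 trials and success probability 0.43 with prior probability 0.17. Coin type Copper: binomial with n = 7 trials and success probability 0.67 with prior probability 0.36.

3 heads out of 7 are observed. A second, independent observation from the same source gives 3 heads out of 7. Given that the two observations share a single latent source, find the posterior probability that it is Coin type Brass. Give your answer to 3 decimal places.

P(component k | x) = w_k·f_k(x) / marginal(x), where marginal(x) = Σ_j w_j·f_j(x).
Since both observations come from the same component, the likelihood for component k is f_k(x₁)·f_k(x₂).
  f_Brass = [C(7,3)·0.34^3·0.66^4 = 35·0.039304·0.189747 = 0.261024] × [0.261024] = 0.0681336
  f_Silver = [C(7,3)·0.38^3·0.62^4 = 35·0.054872·0.147763 = 0.283782] × [0.283782] = 0.0805325
  f_Gold = [C(7,3)·0.43^3·0.57^4 = 35·0.079507·0.10556 = 0.293747] × [0.293747] = 0.0862871
  f_Copper = [C(7,3)·0.67^3·0.33^4 = 35·0.300763·0.0118592 = 0.124838] × [0.124838] = 0.0155846
Weight by the priors:
  w_Brass·f_Brass = 0.09 × 0.0681336 = 0.00613202
  w_Silver·f_Silver = 0.38 × 0.0805325 = 0.0306024
  w_Gold·f_Gold = 0.17 × 0.0862871 = 0.0146688
  w_Copper·f_Copper = 0.36 × 0.0155846 = 0.00561047
Marginal: 0.00613202 + 0.0306024 + 0.0146688 + 0.00561047 = 0.0570136
P(Coin type Brass | x) ≈ 0.108

0.108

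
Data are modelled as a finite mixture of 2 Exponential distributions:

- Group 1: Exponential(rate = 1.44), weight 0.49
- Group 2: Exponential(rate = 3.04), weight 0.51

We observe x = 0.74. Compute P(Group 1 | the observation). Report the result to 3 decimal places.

By Bayes' theorem, P(k | x) = w_k f_k(x) / Σ_j w_j f_j(x).
Component likelihoods at x = 0.74:
  p_1 = 1.44·e^(−1.44·0.74) = 1.44·e^(−1.0656) = 0.49611
  p_2 = 3.04·e^(−3.04·0.74) = 3.04·e^(−2.2496) = 0.320542
Weight by the priors:
  w_1·p_1 = 0.49 × 0.49611 = 0.243094
  w_2·p_2 = 0.51 × 0.320542 = 0.163476
Evidence: 0.243094 + 0.163476 = 0.40657
P(Group 1 | x) = 0.243094 / 0.40657 ≈ 0.598

0.598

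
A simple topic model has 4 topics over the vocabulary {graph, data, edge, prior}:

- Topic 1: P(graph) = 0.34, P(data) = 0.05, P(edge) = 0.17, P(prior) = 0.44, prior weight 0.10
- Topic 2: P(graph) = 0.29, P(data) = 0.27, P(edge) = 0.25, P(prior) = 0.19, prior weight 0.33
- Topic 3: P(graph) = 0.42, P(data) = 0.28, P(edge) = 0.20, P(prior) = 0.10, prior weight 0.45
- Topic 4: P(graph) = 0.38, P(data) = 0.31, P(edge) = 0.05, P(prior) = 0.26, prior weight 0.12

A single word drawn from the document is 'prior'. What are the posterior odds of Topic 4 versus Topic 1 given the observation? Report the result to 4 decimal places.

Since P(k|x) ∝ π_k f_k(x), the posterior odds are π_i f_i(x) / (π_j f_j(x)).
Component likelihoods at x = 'prior':
  p_1 = P(prior | comp) = 0.44
  p_2 = P(prior | comp) = 0.19
  p_3 = P(prior | comp) = 0.10
  p_4 = P(prior | comp) = 0.26
Odds = (0.12/0.10) × (0.26/0.44) = 1.2 × 0.590909 ≈ 0.7091

0.7091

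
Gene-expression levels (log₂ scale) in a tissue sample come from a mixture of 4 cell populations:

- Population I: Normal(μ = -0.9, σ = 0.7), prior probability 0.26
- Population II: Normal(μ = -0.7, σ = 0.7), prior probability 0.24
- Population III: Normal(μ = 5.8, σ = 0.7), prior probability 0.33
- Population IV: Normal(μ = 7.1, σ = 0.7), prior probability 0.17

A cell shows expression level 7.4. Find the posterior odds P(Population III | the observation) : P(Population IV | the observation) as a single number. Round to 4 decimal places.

0.1561

Only the two components matter; the odds are (w_i f_i(x)) / (w_j f_j(x)).
Normal densities:
  p_I = (1/(0.7·√(2π)))·exp(−(7.4−-0.9)²/(2·0.7²)) = 0.569918·exp(-70.29592) = 1.68532e-31
  p_II = (1/(0.7·√(2π)))·exp(−(7.4−-0.7)²/(2·0.7²)) = 0.569918·exp(-66.94898) = 4.78894e-30
  p_III = (1/(0.7·√(2π)))·exp(−(7.4−5.8)²/(2·0.7²)) = 0.569918·exp(-2.61224) = 0.0418147
  p_IV = (1/(0.7·√(2π)))·exp(−(7.4−7.1)²/(2·0.7²)) = 0.569918·exp(-0.09184) = 0.51991
0.0137988 / 0.0883846 ≈ 0.1561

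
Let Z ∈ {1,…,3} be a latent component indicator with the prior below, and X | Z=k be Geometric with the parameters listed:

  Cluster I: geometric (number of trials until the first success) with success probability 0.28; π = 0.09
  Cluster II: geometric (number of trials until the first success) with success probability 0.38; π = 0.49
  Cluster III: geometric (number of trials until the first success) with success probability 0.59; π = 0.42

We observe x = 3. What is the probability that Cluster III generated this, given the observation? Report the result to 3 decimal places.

0.330

P(component k | x) = π_k·f_k(x) / marginal(x), where marginal(x) = Σ_j π_j·f_j(x).
Evaluate each component's likelihood at the observed value:
  L_I = 0.28·(1−0.28)^2 = 0.28·0.5184 = 0.145152
  L_II = 0.38·(1−0.38)^2 = 0.38·0.3844 = 0.146072
  L_III = 0.59·(1−0.59)^2 = 0.59·0.1681 = 0.099179
Weight by the priors:
  π_I·L_I = 0.09 × 0.145152 = 0.0130637
  π_II·L_II = 0.49 × 0.146072 = 0.0715753
  π_III·L_III = 0.42 × 0.099179 = 0.0416552
Denominator: 0.0130637 + 0.0715753 + 0.0416552 = 0.126294
P(Cluster III | the observation) ≈ 0.330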